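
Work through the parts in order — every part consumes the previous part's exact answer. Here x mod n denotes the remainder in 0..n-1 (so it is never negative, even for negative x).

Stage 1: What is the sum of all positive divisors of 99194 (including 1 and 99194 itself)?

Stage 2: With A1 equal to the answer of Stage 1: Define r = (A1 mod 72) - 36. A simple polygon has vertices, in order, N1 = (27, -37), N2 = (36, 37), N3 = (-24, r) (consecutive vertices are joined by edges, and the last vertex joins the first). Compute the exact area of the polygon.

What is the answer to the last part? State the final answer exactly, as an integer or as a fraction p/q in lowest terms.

Stage 1: 99194 = 2 * 49597; sigma = (1 + 2) * (1 + 49597) = 3 * 49598 = 148794; answer 148794
Stage 2: A1 = 148794; r = 6; cross terms: (27*37 - 36*-37)=2331, (36*6 - -24*37)=1104, (-24*-37 - 27*6)=726; twice the area = |4161| = 4161; area = 4161/2; answer 4161/2

4161/2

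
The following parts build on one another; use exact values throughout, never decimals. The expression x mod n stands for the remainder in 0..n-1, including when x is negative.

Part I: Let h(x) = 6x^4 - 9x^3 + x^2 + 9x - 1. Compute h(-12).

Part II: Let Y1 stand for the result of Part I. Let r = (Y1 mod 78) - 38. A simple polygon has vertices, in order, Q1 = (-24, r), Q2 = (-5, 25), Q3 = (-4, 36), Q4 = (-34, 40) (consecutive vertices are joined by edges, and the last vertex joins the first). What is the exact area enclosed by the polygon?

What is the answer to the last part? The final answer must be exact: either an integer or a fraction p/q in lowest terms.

Part I: 6*(-12)^4 - 9*(-12)^3 + 1*(-12)^2 + 9*(-12)^1 - 1 = (124416) + (15552) + (144) + (-108) + (-1) = 140003; answer 140003
Part II: Y1 = 140003; r = 33; cross terms: (-24*25 - -5*33)=-435, (-5*36 - -4*25)=-80, (-4*40 - -34*36)=1064, (-34*33 - -24*40)=-162; twice the area = |387| = 387; area = 387/2; answer 387/2

387/2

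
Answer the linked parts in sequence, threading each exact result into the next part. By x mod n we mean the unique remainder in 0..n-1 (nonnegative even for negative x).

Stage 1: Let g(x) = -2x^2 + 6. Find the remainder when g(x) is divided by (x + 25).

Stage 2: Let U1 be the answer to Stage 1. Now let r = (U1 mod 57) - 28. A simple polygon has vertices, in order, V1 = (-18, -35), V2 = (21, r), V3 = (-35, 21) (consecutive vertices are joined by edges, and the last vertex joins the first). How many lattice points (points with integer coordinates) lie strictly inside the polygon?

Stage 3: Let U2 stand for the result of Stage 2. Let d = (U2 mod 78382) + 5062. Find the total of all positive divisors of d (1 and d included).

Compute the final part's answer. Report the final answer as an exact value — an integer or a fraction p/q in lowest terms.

9792

Stage 1: remainder = value at the root: -2*(-25)^2 + 6 = (-1250) + (6) = -1244; answer -1244
Stage 2: U1 = -1244; r = -18; cross terms: (-18*-18 - 21*-35)=1059, (21*21 - -35*-18)=-189, (-35*-35 - -18*21)=1603; twice the area = |2473| = 2473; area = 2473/2; boundary points = 1 + 1 + 1 = 3; strictly interior points = area - boundary/2 + 1 = 1236; answer 1236
Stage 3: U2 = 1236; d = 6298; 6298 = 2 * 47 * 67; sigma = (1 + 2) * (1 + 47) * (1 + 67) = 3 * 48 * 68 = 9792; answer 9792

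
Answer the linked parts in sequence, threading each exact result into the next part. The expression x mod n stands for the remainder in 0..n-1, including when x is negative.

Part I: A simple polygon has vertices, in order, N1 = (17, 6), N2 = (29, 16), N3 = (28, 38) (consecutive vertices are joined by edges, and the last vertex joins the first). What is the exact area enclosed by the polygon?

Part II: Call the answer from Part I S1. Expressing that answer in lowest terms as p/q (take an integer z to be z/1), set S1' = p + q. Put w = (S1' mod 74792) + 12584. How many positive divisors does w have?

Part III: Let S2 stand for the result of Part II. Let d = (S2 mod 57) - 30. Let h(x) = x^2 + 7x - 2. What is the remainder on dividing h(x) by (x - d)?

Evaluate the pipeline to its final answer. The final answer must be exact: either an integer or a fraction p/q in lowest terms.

492

Part I: cross terms: (17*16 - 29*6)=98, (29*38 - 28*16)=654, (28*6 - 17*38)=-478; twice the area = |274| = 274; area = 137; answer 137
Part II: S1 = 137; threaded value p + q = 138; w = 12722; 12722 = 2 * 6361; number of divisors = (1+1) * (1+1) = 4; answer 4
Part III: S2 = 4; d = -26; remainder = value at the root: 1*(-26)^2 + 7*(-26)^1 - 2 = (676) + (-182) + (-2) = 492; answer 492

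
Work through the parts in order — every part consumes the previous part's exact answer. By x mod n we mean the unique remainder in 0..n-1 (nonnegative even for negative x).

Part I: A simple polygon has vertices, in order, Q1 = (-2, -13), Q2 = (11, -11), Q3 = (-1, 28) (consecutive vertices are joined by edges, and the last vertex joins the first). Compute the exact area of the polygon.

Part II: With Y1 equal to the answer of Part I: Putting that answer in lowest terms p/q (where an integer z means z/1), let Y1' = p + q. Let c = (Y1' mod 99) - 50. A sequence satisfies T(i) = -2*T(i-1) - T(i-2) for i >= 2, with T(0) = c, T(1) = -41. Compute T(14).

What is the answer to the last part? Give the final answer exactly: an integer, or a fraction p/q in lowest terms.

Part I: cross terms: (-2*-11 - 11*-13)=165, (11*28 - -1*-11)=297, (-1*-13 - -2*28)=69; twice the area = |531| = 531; area = 531/2; answer 531/2
Part II: Y1 = 531/2; threaded value p + q = 533; c = -12; T(2) = -2*(-41) - 1*(-12) = 94; iterating: T(2)=94, T(3)=-147, T(4)=200, T(5)=-253, T(6)=306, T(7)=-359, T(8)=412, T(9)=-465, T(10)=518, T(11)=-571, T(12)=624, T(13)=-677, T(14)=730; answer 730

730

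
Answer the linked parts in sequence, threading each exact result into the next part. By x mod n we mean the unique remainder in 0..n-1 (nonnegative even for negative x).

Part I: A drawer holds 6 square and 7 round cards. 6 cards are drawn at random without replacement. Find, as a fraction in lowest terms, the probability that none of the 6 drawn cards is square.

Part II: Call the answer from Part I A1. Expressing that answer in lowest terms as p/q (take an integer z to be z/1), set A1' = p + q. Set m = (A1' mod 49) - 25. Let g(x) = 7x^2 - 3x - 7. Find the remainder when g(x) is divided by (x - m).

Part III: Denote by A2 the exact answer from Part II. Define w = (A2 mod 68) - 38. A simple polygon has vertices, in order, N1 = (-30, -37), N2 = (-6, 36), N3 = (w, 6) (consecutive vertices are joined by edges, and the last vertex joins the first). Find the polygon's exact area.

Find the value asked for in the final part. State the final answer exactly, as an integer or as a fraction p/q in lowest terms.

Part I: total draws C(13,6) = 1716; favorable C(7,6) = 7; P = 7/1716; answer 7/1716
Part II: A1 = 7/1716; threaded value p + q = 1723; m = -17; remainder = value at the root: 7*(-17)^2 - 3*(-17)^1 - 7 = (2023) + (51) + (-7) = 2067; answer 2067
Part III: A2 = 2067; w = -11; cross terms: (-30*36 - -6*-37)=-1302, (-6*6 - -11*36)=360, (-11*-37 - -30*6)=587; twice the area = |-355| = 355; area = 355/2; answer 355/2

355/2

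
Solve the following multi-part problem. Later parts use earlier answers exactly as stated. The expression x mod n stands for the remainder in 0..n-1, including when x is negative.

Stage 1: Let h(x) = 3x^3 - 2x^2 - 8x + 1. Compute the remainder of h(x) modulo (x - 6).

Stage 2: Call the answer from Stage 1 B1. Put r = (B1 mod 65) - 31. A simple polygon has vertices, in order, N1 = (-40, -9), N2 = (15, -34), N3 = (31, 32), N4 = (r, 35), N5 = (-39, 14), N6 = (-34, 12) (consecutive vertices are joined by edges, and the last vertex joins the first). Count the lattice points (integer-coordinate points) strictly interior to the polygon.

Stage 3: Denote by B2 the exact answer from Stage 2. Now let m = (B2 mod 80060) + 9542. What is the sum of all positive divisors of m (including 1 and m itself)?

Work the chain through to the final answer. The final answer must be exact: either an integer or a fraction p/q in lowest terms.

Stage 1: remainder = value at the root: 3*(6)^3 - 2*(6)^2 - 8*(6)^1 + 1 = (648) + (-72) + (-48) + (1) = 529; answer 529
Stage 2: B1 = 529; r = -22; cross terms: (-40*-34 - 15*-9)=1495, (15*32 - 31*-34)=1534, (31*35 - -22*32)=1789, (-22*14 - -39*35)=1057, (-39*12 - -34*14)=8, (-34*-9 - -40*12)=786; twice the area = |6669| = 6669; area = 6669/2; boundary points = 5 + 2 + 1 + 1 + 1 + 3 = 13; strictly interior points = area - boundary/2 + 1 = 3329; answer 3329
Stage 3: B2 = 3329; m = 12871; 12871 = 61 * 211; sigma = (1 + 61) * (1 + 211) = 62 * 212 = 13144; answer 13144

13144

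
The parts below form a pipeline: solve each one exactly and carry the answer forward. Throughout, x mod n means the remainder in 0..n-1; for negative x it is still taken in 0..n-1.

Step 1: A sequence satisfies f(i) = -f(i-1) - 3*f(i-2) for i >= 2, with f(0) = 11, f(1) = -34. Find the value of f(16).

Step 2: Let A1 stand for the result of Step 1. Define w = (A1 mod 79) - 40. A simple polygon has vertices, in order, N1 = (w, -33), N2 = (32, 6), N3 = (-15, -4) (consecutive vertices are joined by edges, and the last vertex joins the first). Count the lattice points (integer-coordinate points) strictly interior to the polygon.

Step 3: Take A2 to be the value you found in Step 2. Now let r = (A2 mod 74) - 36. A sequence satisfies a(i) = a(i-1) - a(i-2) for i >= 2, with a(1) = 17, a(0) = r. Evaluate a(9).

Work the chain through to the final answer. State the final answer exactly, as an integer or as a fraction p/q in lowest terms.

Step 1: f(2) = -1*(-34) - 3*(11) = 1; iterating: f(2)=1, f(3)=101, f(4)=-104, f(5)=-199, f(6)=511, f(7)=86, f(8)=-1619, f(9)=1361, f(10)=3496, f(11)=-7579, f(12)=-2909, f(13)=25646, f(14)=-16919, f(15)=-60019, f(16)=110776; answer 110776
Step 2: A1 = 110776; w = -22; cross terms: (-22*6 - 32*-33)=924, (32*-4 - -15*6)=-38, (-15*-33 - -22*-4)=407; twice the area = |1293| = 1293; area = 1293/2; boundary points = 3 + 1 + 1 = 5; strictly interior points = area - boundary/2 + 1 = 645; answer 645
Step 3: A2 = 645; r = 17; a(2) = 1*(17) - 1*(17) = 0; iterating: a(2)=0, a(3)=-17, a(4)=-17, a(5)=0, a(6)=17, a(7)=17, a(8)=0, a(9)=-17; answer -17

-17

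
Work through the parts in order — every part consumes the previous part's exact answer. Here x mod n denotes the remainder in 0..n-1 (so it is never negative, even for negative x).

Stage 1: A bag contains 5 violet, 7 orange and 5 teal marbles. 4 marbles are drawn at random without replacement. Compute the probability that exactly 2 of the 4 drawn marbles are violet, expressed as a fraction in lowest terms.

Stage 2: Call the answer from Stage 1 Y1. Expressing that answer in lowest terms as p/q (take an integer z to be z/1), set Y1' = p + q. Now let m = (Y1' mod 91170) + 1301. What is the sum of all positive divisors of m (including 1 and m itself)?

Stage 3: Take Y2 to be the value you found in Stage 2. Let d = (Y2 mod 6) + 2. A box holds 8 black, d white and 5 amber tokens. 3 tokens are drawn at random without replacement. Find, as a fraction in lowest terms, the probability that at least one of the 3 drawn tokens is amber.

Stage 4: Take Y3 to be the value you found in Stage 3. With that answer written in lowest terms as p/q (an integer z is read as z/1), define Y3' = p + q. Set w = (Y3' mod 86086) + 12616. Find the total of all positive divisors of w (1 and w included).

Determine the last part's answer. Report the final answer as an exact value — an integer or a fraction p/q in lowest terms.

14400

Stage 1: total draws C(17,4) = 2380; favorable C(5,2)*C(12,2) = 660; P = 33/119; answer 33/119
Stage 2: Y1 = 33/119; threaded value p + q = 152; m = 1453; 1453 is prime, so its only divisors are 1 and 1453; sigma = 1 + 1453 = 1454; answer 1454
Stage 3: Y2 = 1454; d = 4; total draws C(17,3) = 680; complement C(12,3) = 220; favorable 680 - 220 = 460; P = 23/34; answer 23/34
Stage 4: Y3 = 23/34; threaded value p + q = 57; w = 12673; 12673 = 19 * 23 * 29; sigma = (1 + 19) * (1 + 23) * (1 + 29) = 20 * 24 * 30 = 14400; answer 14400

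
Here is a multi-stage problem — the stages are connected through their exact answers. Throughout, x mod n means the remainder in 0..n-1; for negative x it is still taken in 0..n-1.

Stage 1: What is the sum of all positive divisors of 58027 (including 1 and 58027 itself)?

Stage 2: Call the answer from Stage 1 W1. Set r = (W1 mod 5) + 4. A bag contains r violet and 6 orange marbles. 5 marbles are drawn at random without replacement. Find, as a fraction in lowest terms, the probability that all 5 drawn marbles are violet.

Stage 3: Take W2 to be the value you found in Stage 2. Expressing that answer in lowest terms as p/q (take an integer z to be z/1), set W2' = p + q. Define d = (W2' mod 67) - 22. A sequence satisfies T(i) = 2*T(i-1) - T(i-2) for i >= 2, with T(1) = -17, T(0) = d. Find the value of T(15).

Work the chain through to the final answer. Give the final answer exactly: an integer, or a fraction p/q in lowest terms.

Stage 1: 58027 is prime, so its only divisors are 1 and 58027; sigma = 1 + 58027 = 58028; answer 58028
Stage 2: W1 = 58028; r = 7; total draws C(13,5) = 1287; favorable C(7,5) = 21; P = 7/429; answer 7/429
Stage 3: W2 = 7/429; threaded value p + q = 436; d = 12; T(2) = 2*(-17) - 1*(12) = -46; iterating: T(2)=-46, T(3)=-75, T(4)=-104, T(5)=-133, T(6)=-162, T(7)=-191, T(8)=-220, T(9)=-249, T(10)=-278, T(11)=-307, T(12)=-336, T(13)=-365, T(14)=-394, T(15)=-423; answer -423

-423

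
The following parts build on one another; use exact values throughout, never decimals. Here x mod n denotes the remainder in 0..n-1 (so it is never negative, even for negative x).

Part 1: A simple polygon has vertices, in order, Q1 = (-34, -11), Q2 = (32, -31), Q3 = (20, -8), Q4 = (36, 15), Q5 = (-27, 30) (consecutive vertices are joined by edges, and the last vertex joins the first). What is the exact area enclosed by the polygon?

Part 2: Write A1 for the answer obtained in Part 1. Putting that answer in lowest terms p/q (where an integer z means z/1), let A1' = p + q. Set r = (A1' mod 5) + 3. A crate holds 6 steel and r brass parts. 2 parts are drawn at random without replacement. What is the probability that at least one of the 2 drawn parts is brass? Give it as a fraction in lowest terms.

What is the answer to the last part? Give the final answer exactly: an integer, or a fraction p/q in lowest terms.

Part 1: cross terms: (-34*-31 - 32*-11)=1406, (32*-8 - 20*-31)=364, (20*15 - 36*-8)=588, (36*30 - -27*15)=1485, (-27*-11 - -34*30)=1317; twice the area = |5160| = 5160; area = 2580; answer 2580
Part 2: A1 = 2580; threaded value p + q = 2581; r = 4; total draws C(10,2) = 45; complement C(6,2) = 15; favorable 45 - 15 = 30; P = 2/3; answer 2/3

2/3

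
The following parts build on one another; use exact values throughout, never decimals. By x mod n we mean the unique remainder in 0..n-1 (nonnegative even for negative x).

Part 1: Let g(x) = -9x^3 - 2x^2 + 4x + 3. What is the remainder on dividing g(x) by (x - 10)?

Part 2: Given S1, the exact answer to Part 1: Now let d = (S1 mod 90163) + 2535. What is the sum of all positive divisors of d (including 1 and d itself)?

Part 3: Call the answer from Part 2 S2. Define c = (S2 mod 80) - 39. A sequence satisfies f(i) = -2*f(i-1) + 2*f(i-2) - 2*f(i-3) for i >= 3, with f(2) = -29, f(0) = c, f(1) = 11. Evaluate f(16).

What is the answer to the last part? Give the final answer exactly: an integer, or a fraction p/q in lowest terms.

Part 1: remainder = value at the root: -9*(10)^3 - 2*(10)^2 + 4*(10)^1 + 3 = (-9000) + (-200) + (40) + (3) = -9157; answer -9157
Part 2: S1 = -9157; d = 83541; 83541 = 3 * 27847; sigma = (1 + 3) * (1 + 27847) = 4 * 27848 = 111392; answer 111392
Part 3: S2 = 111392; c = -7; f(3) = -2*(-29) + 2*(11) - 2*(-7) = 94; iterating: f(3)=94, f(4)=-268, f(5)=782, f(6)=-2288, f(7)=6676, f(8)=-19492, f(9)=56912, f(10)=-166160, f(11)=485128, f(12)=-1416400, f(13)=4135376, f(14)=-12073808, f(15)=35251168, f(16)=-102920704; answer -102920704

-102920704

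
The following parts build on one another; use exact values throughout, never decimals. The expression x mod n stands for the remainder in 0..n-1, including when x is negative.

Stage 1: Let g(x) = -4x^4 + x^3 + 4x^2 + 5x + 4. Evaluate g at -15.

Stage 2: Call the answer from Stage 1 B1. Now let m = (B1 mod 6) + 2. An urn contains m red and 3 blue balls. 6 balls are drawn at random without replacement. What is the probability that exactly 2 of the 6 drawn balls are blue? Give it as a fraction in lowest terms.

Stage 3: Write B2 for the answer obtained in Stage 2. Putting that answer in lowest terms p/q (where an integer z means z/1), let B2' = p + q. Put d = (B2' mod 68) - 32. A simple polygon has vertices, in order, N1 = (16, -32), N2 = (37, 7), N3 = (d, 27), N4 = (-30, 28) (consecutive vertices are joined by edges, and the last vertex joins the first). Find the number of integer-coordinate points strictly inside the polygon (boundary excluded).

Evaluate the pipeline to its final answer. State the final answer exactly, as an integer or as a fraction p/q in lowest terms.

Stage 1: -4*(-15)^4 + 1*(-15)^3 + 4*(-15)^2 + 5*(-15)^1 + 4 = (-202500) + (-3375) + (900) + (-75) + (4) = -205046; answer -205046
Stage 2: B1 = -205046; m = 6; total draws C(9,6) = 84; favorable C(3,2)*C(6,4) = 45; P = 15/28; answer 15/28
Stage 3: B2 = 15/28; threaded value p + q = 43; d = 11; cross terms: (16*7 - 37*-32)=1296, (37*27 - 11*7)=922, (11*28 - -30*27)=1118, (-30*-32 - 16*28)=512; twice the area = |3848| = 3848; area = 1924; boundary points = 3 + 2 + 1 + 2 = 8; strictly interior points = area - boundary/2 + 1 = 1921; answer 1921

1921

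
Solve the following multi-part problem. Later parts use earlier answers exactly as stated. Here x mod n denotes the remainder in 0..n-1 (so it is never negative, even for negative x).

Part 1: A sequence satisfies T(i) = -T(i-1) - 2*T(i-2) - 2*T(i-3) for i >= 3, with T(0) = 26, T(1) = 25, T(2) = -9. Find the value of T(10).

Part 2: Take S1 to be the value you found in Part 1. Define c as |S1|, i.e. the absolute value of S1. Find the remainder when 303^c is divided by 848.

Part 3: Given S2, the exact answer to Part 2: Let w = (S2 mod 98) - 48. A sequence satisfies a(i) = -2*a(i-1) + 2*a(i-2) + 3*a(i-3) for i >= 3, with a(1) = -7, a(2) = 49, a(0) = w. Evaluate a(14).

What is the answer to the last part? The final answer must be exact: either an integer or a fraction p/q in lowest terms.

400657

Part 1: T(3) = -1*(-9) - 2*(25) - 2*(26) = -93; iterating: T(3)=-93, T(4)=61, T(5)=143, T(6)=-79, T(7)=-329, T(8)=201, T(9)=615, T(10)=-359; answer -359
Part 2: S1 = -359; c = 359; squarings mod 848: 303^1=303, 303^2=225, 303^4=593, 303^8=577, 303^16=513, 303^32=289, 303^64=417, 303^128=49, 303^256=705; 303^359 = 303^1 * 303^2 * 303^4 * 303^32 * 303^64 * 303^256 = 271 (mod 848); answer 271
Part 3: S2 = 271; w = 27; a(3) = -2*(49) + 2*(-7) + 3*(27) = -31; iterating: a(3)=-31, a(4)=139, a(5)=-193, a(6)=571, a(7)=-1111, a(8)=2785, a(9)=-6079, a(10)=14395, a(11)=-32593, a(12)=75739, a(13)=-173479, a(14)=400657; answer 400657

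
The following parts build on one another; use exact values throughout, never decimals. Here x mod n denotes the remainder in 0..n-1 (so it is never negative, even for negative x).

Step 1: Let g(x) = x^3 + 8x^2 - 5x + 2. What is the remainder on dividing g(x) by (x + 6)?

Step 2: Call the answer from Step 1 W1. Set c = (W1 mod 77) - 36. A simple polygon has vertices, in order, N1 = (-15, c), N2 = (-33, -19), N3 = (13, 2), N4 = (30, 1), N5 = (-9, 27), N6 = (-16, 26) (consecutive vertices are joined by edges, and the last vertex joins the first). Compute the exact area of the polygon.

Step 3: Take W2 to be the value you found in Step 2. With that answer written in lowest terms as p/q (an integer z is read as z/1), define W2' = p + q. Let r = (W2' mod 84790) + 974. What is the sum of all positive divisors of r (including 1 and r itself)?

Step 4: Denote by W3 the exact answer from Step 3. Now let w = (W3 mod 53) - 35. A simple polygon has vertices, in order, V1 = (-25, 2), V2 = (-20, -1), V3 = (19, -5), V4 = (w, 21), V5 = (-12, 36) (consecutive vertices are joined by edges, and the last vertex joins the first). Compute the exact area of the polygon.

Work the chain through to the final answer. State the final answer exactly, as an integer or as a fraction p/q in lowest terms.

Step 1: remainder = value at the root: 1*(-6)^3 + 8*(-6)^2 - 5*(-6)^1 + 2 = (-216) + (288) + (30) + (2) = 104; answer 104
Step 2: W1 = 104; c = -9; cross terms: (-15*-19 - -33*-9)=-12, (-33*2 - 13*-19)=181, (13*1 - 30*2)=-47, (30*27 - -9*1)=819, (-9*26 - -16*27)=198, (-16*-9 - -15*26)=534; twice the area = |1673| = 1673; area = 1673/2; answer 1673/2
Step 3: W2 = 1673/2; threaded value p + q = 1675; r = 2649; 2649 = 3 * 883; sigma = (1 + 3) * (1 + 883) = 4 * 884 = 3536; answer 3536
Step 4: W3 = 3536; w = 3; cross terms: (-25*-1 - -20*2)=65, (-20*-5 - 19*-1)=119, (19*21 - 3*-5)=414, (3*36 - -12*21)=360, (-12*2 - -25*36)=876; twice the area = |1834| = 1834; area = 917; answer 917

917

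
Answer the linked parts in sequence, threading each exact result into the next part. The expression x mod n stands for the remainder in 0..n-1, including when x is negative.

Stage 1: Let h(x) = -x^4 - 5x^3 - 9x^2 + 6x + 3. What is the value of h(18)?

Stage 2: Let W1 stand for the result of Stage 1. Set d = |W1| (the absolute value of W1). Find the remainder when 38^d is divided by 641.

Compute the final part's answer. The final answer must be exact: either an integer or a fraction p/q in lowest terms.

Stage 1: -1*(18)^4 - 5*(18)^3 - 9*(18)^2 + 6*(18)^1 + 3 = (-104976) + (-29160) + (-2916) + (108) + (3) = -136941; answer -136941
Stage 2: W1 = -136941; d = 136941; squarings mod 641: 38^1=38, 38^2=162, 38^4=604, 38^8=87, 38^16=518, 38^32=386, 38^64=284, 38^128=531, 38^256=562, 38^512=472, 38^1024=357, 38^2048=531, 38^4096=562, 38^8192=472, 38^16384=357, 38^32768=531, 38^65536=562, 38^131072=472; 38^136941 = 38^1 * 38^4 * 38^8 * 38^32 * 38^64 * 38^128 * 38^512 * 38^1024 * 38^4096 * 38^131072 = 261 (mod 641); answer 261

261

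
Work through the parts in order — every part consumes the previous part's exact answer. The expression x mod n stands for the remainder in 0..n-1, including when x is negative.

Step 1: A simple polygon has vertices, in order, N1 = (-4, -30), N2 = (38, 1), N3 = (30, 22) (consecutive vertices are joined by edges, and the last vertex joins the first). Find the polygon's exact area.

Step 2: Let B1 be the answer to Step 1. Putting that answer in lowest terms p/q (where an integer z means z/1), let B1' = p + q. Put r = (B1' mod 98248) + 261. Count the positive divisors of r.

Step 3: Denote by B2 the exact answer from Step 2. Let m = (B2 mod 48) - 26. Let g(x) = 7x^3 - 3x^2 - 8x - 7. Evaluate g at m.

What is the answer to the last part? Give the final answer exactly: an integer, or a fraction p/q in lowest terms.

-98311

Step 1: cross terms: (-4*1 - 38*-30)=1136, (38*22 - 30*1)=806, (30*-30 - -4*22)=-812; twice the area = |1130| = 1130; area = 565; answer 565
Step 2: B1 = 565; threaded value p + q = 566; r = 827; 827 is prime, so its only divisors are 1 and 827; count = 2; answer 2
Step 3: B2 = 2; m = -24; 7*(-24)^3 - 3*(-24)^2 - 8*(-24)^1 - 7 = (-96768) + (-1728) + (192) + (-7) = -98311; answer -98311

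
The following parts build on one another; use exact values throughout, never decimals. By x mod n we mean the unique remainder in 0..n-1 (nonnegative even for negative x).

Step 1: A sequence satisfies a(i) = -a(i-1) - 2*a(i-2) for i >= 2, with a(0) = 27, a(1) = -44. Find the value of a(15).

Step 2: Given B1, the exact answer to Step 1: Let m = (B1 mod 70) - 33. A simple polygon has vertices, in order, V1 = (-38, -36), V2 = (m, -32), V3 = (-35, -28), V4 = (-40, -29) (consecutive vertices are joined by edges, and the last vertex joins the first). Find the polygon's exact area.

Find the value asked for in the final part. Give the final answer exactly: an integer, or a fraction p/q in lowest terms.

481/2

Step 1: a(2) = -1*(-44) - 2*(27) = -10; iterating: a(2)=-10, a(3)=98, a(4)=-78, a(5)=-118, a(6)=274, a(7)=-38, a(8)=-510, a(9)=586, a(10)=434, a(11)=-1606, a(12)=738, a(13)=2474, a(14)=-3950, a(15)=-998; answer -998
Step 2: B1 = -998; m = 19; cross terms: (-38*-32 - 19*-36)=1900, (19*-28 - -35*-32)=-1652, (-35*-29 - -40*-28)=-105, (-40*-36 - -38*-29)=338; twice the area = |481| = 481; area = 481/2; answer 481/2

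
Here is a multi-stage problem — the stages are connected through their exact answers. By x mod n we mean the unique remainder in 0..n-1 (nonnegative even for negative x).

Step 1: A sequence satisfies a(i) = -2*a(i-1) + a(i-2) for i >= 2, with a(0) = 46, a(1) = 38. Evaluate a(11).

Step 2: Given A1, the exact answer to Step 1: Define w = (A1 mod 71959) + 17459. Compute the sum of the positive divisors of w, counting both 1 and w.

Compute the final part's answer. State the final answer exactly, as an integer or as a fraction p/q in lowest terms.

148104

Step 1: a(2) = -2*(38) + 1*(46) = -30; iterating: a(2)=-30, a(3)=98, a(4)=-226, a(5)=550, a(6)=-1326, a(7)=3202, a(8)=-7730, a(9)=18662, a(10)=-45054, a(11)=108770; answer 108770
Step 2: A1 = 108770; w = 54270; 54270 = 2 * 3^4 * 5 * 67; sigma = (1 + 2) * (1 + 3 + 9 + 27 + 81) * (1 + 5) * (1 + 67) = 3 * 121 * 6 * 68 = 148104; answer 148104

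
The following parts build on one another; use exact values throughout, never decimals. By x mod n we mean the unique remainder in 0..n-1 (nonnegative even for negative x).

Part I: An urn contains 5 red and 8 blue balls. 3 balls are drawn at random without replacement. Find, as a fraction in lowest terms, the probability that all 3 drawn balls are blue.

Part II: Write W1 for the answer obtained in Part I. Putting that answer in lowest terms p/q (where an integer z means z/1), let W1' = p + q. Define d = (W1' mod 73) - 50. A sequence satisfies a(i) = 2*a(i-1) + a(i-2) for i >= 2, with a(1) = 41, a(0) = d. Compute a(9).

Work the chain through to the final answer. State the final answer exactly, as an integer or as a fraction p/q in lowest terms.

30185

Part I: total draws C(13,3) = 286; favorable C(8,3) = 56; P = 28/143; answer 28/143
Part II: W1 = 28/143; threaded value p + q = 171; d = -25; a(2) = 2*(41) + 1*(-25) = 57; iterating: a(2)=57, a(3)=155, a(4)=367, a(5)=889, a(6)=2145, a(7)=5179, a(8)=12503, a(9)=30185; answer 30185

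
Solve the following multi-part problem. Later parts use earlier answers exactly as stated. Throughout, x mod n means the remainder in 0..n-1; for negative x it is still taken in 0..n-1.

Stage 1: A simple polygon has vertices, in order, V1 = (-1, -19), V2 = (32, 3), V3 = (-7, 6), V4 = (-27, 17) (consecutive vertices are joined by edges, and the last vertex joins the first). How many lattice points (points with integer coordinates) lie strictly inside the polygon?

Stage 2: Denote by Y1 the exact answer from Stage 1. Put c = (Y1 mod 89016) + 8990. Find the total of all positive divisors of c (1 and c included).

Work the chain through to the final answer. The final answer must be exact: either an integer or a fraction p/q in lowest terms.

19368

Stage 1: cross terms: (-1*3 - 32*-19)=605, (32*6 - -7*3)=213, (-7*17 - -27*6)=43, (-27*-19 - -1*17)=530; twice the area = |1391| = 1391; area = 1391/2; boundary points = 11 + 3 + 1 + 2 = 17; strictly interior points = area - boundary/2 + 1 = 688; answer 688
Stage 2: Y1 = 688; c = 9678; 9678 = 2 * 3 * 1613; sigma = (1 + 2) * (1 + 3) * (1 + 1613) = 3 * 4 * 1614 = 19368; answer 19368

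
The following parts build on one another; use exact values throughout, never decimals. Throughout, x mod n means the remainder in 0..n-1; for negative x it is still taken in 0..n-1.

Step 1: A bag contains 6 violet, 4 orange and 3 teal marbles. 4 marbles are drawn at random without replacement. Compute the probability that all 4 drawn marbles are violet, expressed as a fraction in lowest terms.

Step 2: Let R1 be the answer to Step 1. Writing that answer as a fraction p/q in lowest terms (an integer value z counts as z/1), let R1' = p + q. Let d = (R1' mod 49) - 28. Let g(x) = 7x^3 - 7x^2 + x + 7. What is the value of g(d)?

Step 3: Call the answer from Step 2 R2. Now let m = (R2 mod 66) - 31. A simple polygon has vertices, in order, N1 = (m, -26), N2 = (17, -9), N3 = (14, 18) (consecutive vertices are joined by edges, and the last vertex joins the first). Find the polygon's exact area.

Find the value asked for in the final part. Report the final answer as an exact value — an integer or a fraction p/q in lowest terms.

255

Step 1: total draws C(13,4) = 715; favorable C(6,4) = 15; P = 3/143; answer 3/143
Step 2: R1 = 3/143; threaded value p + q = 146; d = 20; 7*(20)^3 - 7*(20)^2 + 1*(20)^1 + 7 = (56000) + (-2800) + (20) + (7) = 53227; answer 53227
Step 3: R2 = 53227; m = 0; cross terms: (0*-9 - 17*-26)=442, (17*18 - 14*-9)=432, (14*-26 - 0*18)=-364; twice the area = |510| = 510; area = 255; answer 255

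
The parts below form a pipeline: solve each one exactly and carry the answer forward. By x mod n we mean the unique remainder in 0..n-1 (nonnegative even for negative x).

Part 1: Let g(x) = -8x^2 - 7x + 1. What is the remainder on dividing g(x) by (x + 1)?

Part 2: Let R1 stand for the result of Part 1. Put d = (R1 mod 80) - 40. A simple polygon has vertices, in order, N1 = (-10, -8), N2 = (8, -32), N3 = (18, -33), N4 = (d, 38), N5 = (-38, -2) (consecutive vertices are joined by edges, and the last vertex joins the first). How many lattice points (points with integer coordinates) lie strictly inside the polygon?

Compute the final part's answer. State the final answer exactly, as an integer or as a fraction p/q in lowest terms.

929

Part 1: remainder = value at the root: -8*(-1)^2 - 7*(-1)^1 + 1 = (-8) + (7) + (1) = 0; answer 0
Part 2: R1 = 0; d = -40; cross terms: (-10*-32 - 8*-8)=384, (8*-33 - 18*-32)=312, (18*38 - -40*-33)=-636, (-40*-2 - -38*38)=1524, (-38*-8 - -10*-2)=284; twice the area = |1868| = 1868; area = 934; boundary points = 6 + 1 + 1 + 2 + 2 = 12; strictly interior points = area - boundary/2 + 1 = 929; answer 929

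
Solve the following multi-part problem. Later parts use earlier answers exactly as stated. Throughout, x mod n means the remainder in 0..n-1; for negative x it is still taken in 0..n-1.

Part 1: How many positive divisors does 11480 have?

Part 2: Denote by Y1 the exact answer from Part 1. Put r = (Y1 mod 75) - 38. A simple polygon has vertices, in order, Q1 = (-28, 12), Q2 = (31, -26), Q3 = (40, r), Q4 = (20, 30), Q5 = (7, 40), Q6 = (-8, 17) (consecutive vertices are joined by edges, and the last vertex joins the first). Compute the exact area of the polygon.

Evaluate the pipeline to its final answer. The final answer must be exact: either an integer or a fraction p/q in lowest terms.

3939/2

Part 1: 11480 = 2^3 * 5 * 7 * 41; number of divisors = (3+1) * (1+1) * (1+1) * (1+1) = 32; answer 32
Part 2: Y1 = 32; r = -6; cross terms: (-28*-26 - 31*12)=356, (31*-6 - 40*-26)=854, (40*30 - 20*-6)=1320, (20*40 - 7*30)=590, (7*17 - -8*40)=439, (-8*12 - -28*17)=380; twice the area = |3939| = 3939; area = 3939/2; answer 3939/2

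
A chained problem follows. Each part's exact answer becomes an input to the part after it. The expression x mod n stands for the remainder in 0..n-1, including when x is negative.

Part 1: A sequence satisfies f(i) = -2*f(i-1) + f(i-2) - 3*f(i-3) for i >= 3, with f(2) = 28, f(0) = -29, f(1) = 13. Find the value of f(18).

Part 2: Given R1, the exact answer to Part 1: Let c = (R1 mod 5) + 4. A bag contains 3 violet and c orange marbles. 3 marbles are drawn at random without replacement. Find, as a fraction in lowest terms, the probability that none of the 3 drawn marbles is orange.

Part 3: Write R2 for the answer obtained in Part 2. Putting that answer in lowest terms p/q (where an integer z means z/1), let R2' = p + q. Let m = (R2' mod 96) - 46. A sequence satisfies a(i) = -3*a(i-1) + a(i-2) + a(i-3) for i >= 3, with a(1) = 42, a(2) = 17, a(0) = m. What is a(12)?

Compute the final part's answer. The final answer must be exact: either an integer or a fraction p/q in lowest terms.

Part 1: f(3) = -2*(28) + 1*(13) - 3*(-29) = 44; iterating: f(3)=44, f(4)=-99, f(5)=158, f(6)=-547, f(7)=1549, f(8)=-4119, f(9)=11428, f(10)=-31622, f(11)=87029, f(12)=-239964, f(13)=661823, f(14)=-1824697, f(15)=5031109, f(16)=-13872384, f(17)=38249968, f(18)=-105465647; answer -105465647
Part 2: R1 = -105465647; c = 7; total draws C(10,3) = 120; favorable C(3,3) = 1; P = 1/120; answer 1/120
Part 3: R2 = 1/120; threaded value p + q = 121; m = -21; a(3) = -3*(17) + 1*(42) + 1*(-21) = -30; iterating: a(3)=-30, a(4)=149, a(5)=-460, a(6)=1499, a(7)=-4808, a(8)=15463, a(9)=-49698, a(10)=159749, a(11)=-513482, a(12)=1650497; answer 1650497

1650497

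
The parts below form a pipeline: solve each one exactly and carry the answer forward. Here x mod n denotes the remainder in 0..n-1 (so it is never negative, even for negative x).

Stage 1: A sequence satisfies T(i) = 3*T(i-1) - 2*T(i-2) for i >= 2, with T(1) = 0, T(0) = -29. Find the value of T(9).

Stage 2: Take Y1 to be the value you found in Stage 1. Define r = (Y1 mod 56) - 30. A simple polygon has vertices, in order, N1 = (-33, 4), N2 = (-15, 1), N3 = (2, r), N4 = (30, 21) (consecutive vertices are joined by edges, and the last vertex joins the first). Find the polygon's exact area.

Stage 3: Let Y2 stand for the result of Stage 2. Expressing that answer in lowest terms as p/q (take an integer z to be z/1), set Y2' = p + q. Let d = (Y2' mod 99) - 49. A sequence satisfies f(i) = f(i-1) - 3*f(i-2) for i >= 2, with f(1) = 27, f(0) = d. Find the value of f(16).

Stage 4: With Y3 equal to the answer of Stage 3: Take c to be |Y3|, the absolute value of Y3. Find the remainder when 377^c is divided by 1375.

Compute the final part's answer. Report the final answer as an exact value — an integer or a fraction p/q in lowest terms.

Stage 1: T(2) = 3*(0) - 2*(-29) = 58; iterating: T(2)=58, T(3)=174, T(4)=406, T(5)=870, T(6)=1798, T(7)=3654, T(8)=7366, T(9)=14790; answer 14790
Stage 2: Y1 = 14790; r = -24; cross terms: (-33*1 - -15*4)=27, (-15*-24 - 2*1)=358, (2*21 - 30*-24)=762, (30*4 - -33*21)=813; twice the area = |1960| = 1960; area = 980; answer 980
Stage 3: Y2 = 980; threaded value p + q = 981; d = 41; f(2) = 1*(27) - 3*(41) = -96; iterating: f(2)=-96, f(3)=-177, f(4)=111, f(5)=642, f(6)=309, f(7)=-1617, f(8)=-2544, f(9)=2307, f(10)=9939, f(11)=3018, f(12)=-26799, f(13)=-35853, f(14)=44544, f(15)=152103, f(16)=18471; answer 18471
Stage 4: Y3 = 18471; c = 18471; squarings mod 1375: 377^1=377, 377^2=504, 377^4=1016, 377^8=1006, 377^16=36, 377^32=1296, 377^64=741, 377^128=456, 377^256=311, 377^512=471, 377^1024=466, 377^2048=1281, 377^4096=586, 377^8192=1021, 377^16384=191; 377^18471 = 377^1 * 377^2 * 377^4 * 377^32 * 377^2048 * 377^16384 = 223 (mod 1375); answer 223

223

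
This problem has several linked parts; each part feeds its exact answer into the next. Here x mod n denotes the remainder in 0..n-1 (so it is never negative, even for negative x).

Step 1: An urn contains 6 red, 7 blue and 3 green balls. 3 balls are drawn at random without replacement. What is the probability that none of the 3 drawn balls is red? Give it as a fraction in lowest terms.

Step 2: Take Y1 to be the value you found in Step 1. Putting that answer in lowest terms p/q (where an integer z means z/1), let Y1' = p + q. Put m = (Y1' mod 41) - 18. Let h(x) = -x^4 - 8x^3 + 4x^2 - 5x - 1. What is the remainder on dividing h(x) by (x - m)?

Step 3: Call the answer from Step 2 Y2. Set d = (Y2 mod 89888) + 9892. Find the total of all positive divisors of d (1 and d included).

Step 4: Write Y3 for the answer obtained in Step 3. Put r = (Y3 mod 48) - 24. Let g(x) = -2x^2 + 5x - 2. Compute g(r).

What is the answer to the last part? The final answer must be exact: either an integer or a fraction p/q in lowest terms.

-54

Step 1: total draws C(16,3) = 560; favorable C(10,3) = 120; P = 3/14; answer 3/14
Step 2: Y1 = 3/14; threaded value p + q = 17; m = -1; remainder = value at the root: -1*(-1)^4 - 8*(-1)^3 + 4*(-1)^2 - 5*(-1)^1 - 1 = (-1) + (8) + (4) + (5) + (-1) = 15; answer 15
Step 3: Y2 = 15; d = 9907; 9907 is prime, so its only divisors are 1 and 9907; sigma = 1 + 9907 = 9908; answer 9908
Step 4: Y3 = 9908; r = -4; -2*(-4)^2 + 5*(-4)^1 - 2 = (-32) + (-20) + (-2) = -54; answer -54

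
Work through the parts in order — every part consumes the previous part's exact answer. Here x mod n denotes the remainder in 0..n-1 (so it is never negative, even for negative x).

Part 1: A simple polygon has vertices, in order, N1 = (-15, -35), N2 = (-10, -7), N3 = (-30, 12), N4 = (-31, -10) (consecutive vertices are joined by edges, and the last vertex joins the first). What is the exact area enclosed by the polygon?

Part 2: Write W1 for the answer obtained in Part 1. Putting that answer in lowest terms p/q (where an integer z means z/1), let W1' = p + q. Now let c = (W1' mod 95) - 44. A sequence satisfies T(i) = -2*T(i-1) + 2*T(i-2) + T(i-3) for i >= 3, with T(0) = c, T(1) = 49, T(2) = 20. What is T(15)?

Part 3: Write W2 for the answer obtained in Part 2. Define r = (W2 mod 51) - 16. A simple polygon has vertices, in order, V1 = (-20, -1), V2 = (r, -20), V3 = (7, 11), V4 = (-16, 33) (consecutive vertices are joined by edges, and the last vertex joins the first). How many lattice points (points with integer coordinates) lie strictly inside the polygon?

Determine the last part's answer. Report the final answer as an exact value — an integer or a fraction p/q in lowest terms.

780

Part 1: cross terms: (-15*-7 - -10*-35)=-245, (-10*12 - -30*-7)=-330, (-30*-10 - -31*12)=672, (-31*-35 - -15*-10)=935; twice the area = |1032| = 1032; area = 516; answer 516
Part 2: W1 = 516; threaded value p + q = 517; c = -2; T(3) = -2*(20) + 2*(49) + 1*(-2) = 56; iterating: T(3)=56, T(4)=-23, T(5)=178, T(6)=-346, T(7)=1025, T(8)=-2564, T(9)=6832, T(10)=-17767, T(11)=46634, T(12)=-121970, T(13)=319441, T(14)=-836188, T(15)=2189288; answer 2189288
Part 3: W2 = 2189288; r = -5; cross terms: (-20*-20 - -5*-1)=395, (-5*11 - 7*-20)=85, (7*33 - -16*11)=407, (-16*-1 - -20*33)=676; twice the area = |1563| = 1563; area = 1563/2; boundary points = 1 + 1 + 1 + 2 = 5; strictly interior points = area - boundary/2 + 1 = 780; answer 780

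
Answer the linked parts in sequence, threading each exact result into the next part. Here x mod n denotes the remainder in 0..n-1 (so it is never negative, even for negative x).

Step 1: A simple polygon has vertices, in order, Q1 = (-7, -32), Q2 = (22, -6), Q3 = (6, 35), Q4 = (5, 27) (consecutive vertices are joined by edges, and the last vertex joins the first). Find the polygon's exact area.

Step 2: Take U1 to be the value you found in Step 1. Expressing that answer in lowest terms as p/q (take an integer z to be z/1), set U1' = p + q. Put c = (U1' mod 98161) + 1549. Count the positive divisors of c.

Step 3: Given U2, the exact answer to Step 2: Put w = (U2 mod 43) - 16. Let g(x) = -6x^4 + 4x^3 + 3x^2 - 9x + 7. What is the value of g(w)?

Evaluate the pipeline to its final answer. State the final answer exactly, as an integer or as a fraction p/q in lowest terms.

Step 1: cross terms: (-7*-6 - 22*-32)=746, (22*35 - 6*-6)=806, (6*27 - 5*35)=-13, (5*-32 - -7*27)=29; twice the area = |1568| = 1568; area = 784; answer 784
Step 2: U1 = 784; threaded value p + q = 785; c = 2334; 2334 = 2 * 3 * 389; number of divisors = (1+1) * (1+1) * (1+1) = 8; answer 8
Step 3: U2 = 8; w = -8; -6*(-8)^4 + 4*(-8)^3 + 3*(-8)^2 - 9*(-8)^1 + 7 = (-24576) + (-2048) + (192) + (72) + (7) = -26353; answer -26353

-26353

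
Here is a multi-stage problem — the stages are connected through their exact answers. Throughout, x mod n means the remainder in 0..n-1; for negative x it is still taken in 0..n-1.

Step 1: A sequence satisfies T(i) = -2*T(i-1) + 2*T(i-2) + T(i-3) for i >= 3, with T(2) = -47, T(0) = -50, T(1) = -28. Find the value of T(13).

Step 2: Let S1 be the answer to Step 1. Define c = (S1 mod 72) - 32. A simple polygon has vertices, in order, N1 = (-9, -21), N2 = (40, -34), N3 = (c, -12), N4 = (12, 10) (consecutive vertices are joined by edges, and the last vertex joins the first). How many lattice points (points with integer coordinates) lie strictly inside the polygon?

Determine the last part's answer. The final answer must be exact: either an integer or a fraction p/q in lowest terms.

Step 1: T(3) = -2*(-47) + 2*(-28) + 1*(-50) = -12; iterating: T(3)=-12, T(4)=-98, T(5)=125, T(6)=-458, T(7)=1068, T(8)=-2927, T(9)=7532, T(10)=-19850, T(11)=51837, T(12)=-135842, T(13)=355508; answer 355508
Step 2: S1 = 355508; c = 12; cross terms: (-9*-34 - 40*-21)=1146, (40*-12 - 12*-34)=-72, (12*10 - 12*-12)=264, (12*-21 - -9*10)=-162; twice the area = |1176| = 1176; area = 588; boundary points = 1 + 2 + 22 + 1 = 26; strictly interior points = area - boundary/2 + 1 = 576; answer 576

576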